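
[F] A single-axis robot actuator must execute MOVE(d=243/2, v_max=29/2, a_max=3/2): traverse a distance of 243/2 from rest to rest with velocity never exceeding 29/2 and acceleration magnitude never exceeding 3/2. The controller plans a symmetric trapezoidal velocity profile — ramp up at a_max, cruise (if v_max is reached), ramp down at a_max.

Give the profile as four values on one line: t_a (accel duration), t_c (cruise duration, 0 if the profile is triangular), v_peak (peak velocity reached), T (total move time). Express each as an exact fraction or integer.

(v_max)²/a_max = (29/2)²/(3/2) = 841/6
243/2 < 841/6 ⇒ no cruise
v_peak = √(243/2·3/2) = √(729/4) = 27/2
t_a = (27/2)/(3/2) = 9; t_c = 0
T = 2·9 = 18

t_a=9 t_c=0 v_peak=27/2 T=18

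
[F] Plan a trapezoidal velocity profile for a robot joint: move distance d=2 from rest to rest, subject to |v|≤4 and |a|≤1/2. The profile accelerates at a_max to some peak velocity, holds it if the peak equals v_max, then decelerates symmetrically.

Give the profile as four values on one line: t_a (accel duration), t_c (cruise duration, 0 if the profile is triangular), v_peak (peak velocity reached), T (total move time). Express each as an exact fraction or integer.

t_a=2 t_c=0 v_peak=1 T=4

(v_max)²/a_max = 4²/(1/2) = 32
2 < 32 so t_c = 0
v_peak = √(2·1/2) = √1 = 1
t_a = 1/(1/2) = 2; t_c = 0
T = 2·2 = 4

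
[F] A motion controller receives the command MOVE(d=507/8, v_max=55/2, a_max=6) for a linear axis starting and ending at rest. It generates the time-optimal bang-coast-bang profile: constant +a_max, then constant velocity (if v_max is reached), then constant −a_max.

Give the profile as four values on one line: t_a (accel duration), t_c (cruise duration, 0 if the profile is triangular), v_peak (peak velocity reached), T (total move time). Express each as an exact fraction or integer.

vₘ²/aₘ = (55/2)²/6 = 3025/24
507/8 < 3025/24 so t_c = 0
v_peak = √(507/8·6) = √(1521/4) = 39/2
t_a = (39/2)/6 = 13/4; t_c = 0
T = 2·13/4 = 13/2

t_a=13/4 t_c=0 v_peak=39/2 T=13/2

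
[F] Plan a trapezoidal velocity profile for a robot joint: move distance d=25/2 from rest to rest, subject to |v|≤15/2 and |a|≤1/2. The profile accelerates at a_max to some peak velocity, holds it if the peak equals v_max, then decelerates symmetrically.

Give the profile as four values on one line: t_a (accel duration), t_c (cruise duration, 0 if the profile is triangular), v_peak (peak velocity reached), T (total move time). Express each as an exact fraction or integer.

vₘ²/aₘ = (15/2)²/(1/2) = 225/2
25/2 < 225/2 ⇒ no cruise
v_peak = √(25/2·1/2) = √(25/4) = 5/2
t_a = (5/2)/(1/2) = 5; t_c = 0
T = 2·5 = 10

t_a=5 t_c=0 v_peak=5/2 T=10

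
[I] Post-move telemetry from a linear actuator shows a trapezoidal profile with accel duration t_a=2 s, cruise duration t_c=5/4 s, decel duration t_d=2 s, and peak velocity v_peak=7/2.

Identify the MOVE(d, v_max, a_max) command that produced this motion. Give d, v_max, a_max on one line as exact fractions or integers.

d=91/8 v_max=7/2 a_max=7/4

a_max = (7/2)/2 = 7/4
d_a = ½·7/2·2 = 7/2; d_c = 7/2·5/4 = 35/8
d = 2·7/2 + 35/8 = 91/8
t_c = 5/4 > 0 ⇒ limit active, v_max = 7/2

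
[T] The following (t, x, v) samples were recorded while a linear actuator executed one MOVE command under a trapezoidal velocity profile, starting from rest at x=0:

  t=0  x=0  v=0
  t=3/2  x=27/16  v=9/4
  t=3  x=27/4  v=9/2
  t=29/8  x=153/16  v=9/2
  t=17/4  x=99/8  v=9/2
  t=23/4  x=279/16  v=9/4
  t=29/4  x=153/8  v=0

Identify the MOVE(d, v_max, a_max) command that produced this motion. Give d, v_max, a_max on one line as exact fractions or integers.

d=153/8 v_max=9/2 a_max=3/2

final state: t=29/4, x=153/8, v=0 → d = 153/8
a_max = (9/4−0)/(3/2−0) = 3/2
max v = 9/2 over t∈[3,17/4] → v_max = 9/2
check: 9/2·(3+5/4) = 153/8 ✓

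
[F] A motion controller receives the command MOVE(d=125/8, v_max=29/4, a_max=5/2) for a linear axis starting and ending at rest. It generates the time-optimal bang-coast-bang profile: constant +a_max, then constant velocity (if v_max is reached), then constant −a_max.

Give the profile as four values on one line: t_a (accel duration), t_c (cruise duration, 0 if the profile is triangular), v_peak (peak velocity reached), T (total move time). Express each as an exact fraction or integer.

(v_max)²/a_max = (29/4)²/(5/2) = 841/40
125/8 < 841/40 so t_c = 0
v_peak = √(125/8·5/2) = √(625/16) = 25/4
t_a = (25/4)/(5/2) = 5/2; t_c = 0
T = 2·5/2 = 5

t_a=5/2 t_c=0 v_peak=25/4 T=5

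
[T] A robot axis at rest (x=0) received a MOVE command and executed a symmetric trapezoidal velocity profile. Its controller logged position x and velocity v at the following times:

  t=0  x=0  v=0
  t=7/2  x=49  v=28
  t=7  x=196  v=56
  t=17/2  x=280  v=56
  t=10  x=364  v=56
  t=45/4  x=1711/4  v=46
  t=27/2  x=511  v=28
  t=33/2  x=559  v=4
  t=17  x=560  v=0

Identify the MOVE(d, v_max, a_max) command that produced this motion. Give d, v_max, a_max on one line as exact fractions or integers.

final state: t=17, x=560, v=0 → d = 560
a_max = (28−0)/(7/2−0) = 8
max v = 56 over t∈[7,10] → v_max = 56
check: 56·(7+3) = 560 ✓

d=560 v_max=56 a_max=8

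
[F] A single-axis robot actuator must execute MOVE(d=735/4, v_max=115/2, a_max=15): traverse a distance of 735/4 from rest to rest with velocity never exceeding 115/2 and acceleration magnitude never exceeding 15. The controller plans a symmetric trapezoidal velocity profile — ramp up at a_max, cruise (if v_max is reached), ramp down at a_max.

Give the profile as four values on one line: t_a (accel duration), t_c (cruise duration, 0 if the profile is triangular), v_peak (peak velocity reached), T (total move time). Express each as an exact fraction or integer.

t_a=7/2 t_c=0 v_peak=105/2 T=7

(v_max)²/a_max = (115/2)²/15 = 2645/12
735/4 < 2645/12 ⇒ no cruise
v_peak = √(735/4·15) = √(11025/4) = 105/2
t_a = (105/2)/15 = 7/2; t_c = 0
T = 2·7/2 = 7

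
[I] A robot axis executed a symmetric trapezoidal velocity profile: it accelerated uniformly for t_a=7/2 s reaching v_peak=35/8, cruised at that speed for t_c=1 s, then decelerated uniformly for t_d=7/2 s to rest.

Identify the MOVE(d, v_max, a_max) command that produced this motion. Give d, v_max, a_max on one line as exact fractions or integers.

a_max = (35/8)/(7/2) = 5/4
d_a = ½·35/8·7/2 = 245/32; d_c = 35/8·1 = 35/8
d = 2·245/32 + 35/8 = 315/16
t_c = 1 > 0 ⇒ limit active, v_max = 35/8

d=315/16 v_max=35/8 a_max=5/4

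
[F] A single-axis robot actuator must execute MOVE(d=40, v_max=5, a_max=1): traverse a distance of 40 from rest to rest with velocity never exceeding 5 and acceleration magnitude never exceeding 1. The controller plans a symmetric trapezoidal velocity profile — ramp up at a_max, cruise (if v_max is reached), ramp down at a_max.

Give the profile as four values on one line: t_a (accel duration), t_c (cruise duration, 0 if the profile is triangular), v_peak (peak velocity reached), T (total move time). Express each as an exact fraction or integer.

t_a=5 t_c=3 v_peak=5 T=13

vₘ²/aₘ = 5²/1 = 25
40 ≥ 25 so v_max reached
t_a = 5/1 = 5; v_peak = 5
d_cruise = 40 − 25 = 15; t_c = 15/5 = 3
T = 2·5 + 3 = 13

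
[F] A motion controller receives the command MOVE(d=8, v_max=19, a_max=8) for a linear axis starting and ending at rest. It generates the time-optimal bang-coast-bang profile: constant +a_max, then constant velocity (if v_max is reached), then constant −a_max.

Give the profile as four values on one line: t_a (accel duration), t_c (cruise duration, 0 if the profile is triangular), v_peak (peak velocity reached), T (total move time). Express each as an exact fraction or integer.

t_a=1 t_c=0 v_peak=8 T=2

v_max²/a_max = 19²/8 = 361/8
8 < 361/8 ⇒ no cruise
v_peak = √(8·8) = √64 = 8
t_a = 8/8 = 1; t_c = 0
T = 2·1 = 2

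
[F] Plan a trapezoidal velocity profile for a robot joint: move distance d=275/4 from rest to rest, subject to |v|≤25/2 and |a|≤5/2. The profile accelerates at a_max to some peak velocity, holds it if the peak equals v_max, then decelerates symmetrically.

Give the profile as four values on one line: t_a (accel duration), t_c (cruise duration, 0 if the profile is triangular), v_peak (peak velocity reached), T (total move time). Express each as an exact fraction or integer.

t_a=5 t_c=1/2 v_peak=25/2 T=21/2

v_max²/a_max = (25/2)²/(5/2) = 125/2
275/4 ≥ 125/2 → trapezoidal
t_a = (25/2)/(5/2) = 5; v_peak = 25/2
d_cruise = 275/4 − 125/2 = 25/4; t_c = (25/4)/(25/2) = 1/2
T = 2·5 + 1/2 = 21/2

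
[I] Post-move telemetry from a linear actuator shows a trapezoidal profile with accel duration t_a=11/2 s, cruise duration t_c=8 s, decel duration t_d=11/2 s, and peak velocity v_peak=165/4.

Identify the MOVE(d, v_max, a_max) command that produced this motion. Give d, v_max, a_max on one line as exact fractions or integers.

d=4455/8 v_max=165/4 a_max=15/2

a_max = (165/4)/(11/2) = 15/2
d_a = ½·165/4·11/2 = 1815/16; d_c = 165/4·8 = 330
d = 2·1815/16 + 330 = 4455/8
t_c = 8 > 0 ⇒ limit active, v_max = 165/4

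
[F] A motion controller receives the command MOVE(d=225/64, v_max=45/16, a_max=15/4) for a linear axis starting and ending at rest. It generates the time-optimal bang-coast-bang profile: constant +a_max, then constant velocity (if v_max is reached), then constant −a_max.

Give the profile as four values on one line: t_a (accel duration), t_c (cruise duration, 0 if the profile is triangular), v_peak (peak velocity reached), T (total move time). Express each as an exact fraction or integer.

t_a=3/4 t_c=1/2 v_peak=45/16 T=2

(v_max)²/a_max = (45/16)²/(15/4) = 135/64
225/64 ≥ 135/64 ⇒ cruise phase
t_a = (45/16)/(15/4) = 3/4; v_peak = 45/16
d_cruise = 225/64 − 135/64 = 45/32; t_c = (45/32)/(45/16) = 1/2
T = 2·3/4 + 1/2 = 2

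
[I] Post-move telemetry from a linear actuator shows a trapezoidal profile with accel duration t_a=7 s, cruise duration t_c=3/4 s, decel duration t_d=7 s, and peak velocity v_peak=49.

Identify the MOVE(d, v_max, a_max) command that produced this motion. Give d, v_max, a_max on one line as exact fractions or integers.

d=1519/4 v_max=49 a_max=7

a_max = 49/7 = 7
d_a = ½·49·7 = 343/2; d_c = 49·3/4 = 147/4
d = 2·343/2 + 147/4 = 1519/4
t_c = 3/4 > 0 ⇒ limit active, v_max = 49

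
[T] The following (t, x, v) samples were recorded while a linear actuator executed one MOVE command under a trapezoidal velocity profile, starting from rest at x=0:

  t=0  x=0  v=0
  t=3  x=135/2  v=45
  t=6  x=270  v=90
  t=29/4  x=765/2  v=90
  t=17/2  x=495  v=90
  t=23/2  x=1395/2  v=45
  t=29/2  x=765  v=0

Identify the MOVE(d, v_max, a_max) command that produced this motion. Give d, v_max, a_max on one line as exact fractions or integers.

final state: t=29/2, x=765, v=0 → d = 765
a_max = (45−0)/(3−0) = 15
max v = 90 over t∈[6,17/2] → v_max = 90
check: 90·(6+5/2) = 765 ✓

d=765 v_max=90 a_max=15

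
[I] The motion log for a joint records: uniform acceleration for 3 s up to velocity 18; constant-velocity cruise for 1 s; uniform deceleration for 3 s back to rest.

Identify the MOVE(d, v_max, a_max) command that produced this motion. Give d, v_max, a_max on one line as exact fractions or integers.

a_max = 18/3 = 6
d_a = ½·18·3 = 27; d_c = 18·1 = 18
d = 2·27 + 18 = 72
t_c = 1 > 0 ⇒ limit active, v_max = 18

d=72 v_max=18 a_max=6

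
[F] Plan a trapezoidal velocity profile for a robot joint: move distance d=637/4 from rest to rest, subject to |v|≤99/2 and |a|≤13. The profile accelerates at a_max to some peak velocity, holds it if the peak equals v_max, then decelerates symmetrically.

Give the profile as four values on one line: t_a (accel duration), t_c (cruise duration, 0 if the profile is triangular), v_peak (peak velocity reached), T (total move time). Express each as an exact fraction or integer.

t_a=7/2 t_c=0 v_peak=91/2 T=7

vₘ²/aₘ = (99/2)²/13 = 9801/52
637/4 < 9801/52 → triangular
v_peak = √(637/4·13) = √(8281/4) = 91/2
t_a = (91/2)/13 = 7/2; t_c = 0
T = 2·7/2 = 7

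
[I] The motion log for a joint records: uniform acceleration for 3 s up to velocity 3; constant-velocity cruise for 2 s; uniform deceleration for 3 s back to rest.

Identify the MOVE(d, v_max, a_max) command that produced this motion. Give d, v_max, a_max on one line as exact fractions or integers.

a_max = 3/3 = 1
d_a = ½·3·3 = 9/2; d_c = 3·2 = 6
d = 2·9/2 + 6 = 15
t_c = 2 > 0 ⇒ limit active, v_max = 3

d=15 v_max=3 a_max=1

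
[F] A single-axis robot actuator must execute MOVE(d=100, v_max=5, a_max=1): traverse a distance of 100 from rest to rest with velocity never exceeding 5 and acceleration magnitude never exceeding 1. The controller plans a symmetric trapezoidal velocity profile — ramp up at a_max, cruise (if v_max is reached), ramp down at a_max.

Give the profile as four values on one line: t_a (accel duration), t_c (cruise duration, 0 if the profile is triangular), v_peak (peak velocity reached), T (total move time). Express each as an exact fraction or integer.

t_a=5 t_c=15 v_peak=5 T=25

vₘ²/aₘ = 5²/1 = 25
100 ≥ 25 → trapezoidal
t_a = 5/1 = 5; v_peak = 5
d_cruise = 100 − 25 = 75; t_c = 75/5 = 15
T = 2·5 + 15 = 25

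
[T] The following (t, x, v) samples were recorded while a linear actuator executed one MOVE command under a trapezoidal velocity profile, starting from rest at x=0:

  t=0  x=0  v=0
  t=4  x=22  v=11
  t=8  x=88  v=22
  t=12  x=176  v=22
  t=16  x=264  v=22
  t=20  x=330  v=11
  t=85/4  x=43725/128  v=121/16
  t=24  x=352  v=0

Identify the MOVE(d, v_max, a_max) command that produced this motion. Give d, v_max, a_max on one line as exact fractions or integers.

final state: t=24, x=352, v=0 → d = 352
a_max = (11−0)/(4−0) = 11/4
max v = 22 over t∈[8,16] → v_max = 22
check: 22·(8+8) = 352 ✓

d=352 v_max=22 a_max=11/4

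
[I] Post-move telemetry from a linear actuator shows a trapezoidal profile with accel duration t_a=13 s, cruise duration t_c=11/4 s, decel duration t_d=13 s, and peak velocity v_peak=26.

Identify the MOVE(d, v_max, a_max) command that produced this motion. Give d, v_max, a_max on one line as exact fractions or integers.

d=819/2 v_max=26 a_max=2

a_max = 26/13 = 2
d_a = ½·26·13 = 169; d_c = 26·11/4 = 143/2
d = 2·169 + 143/2 = 819/2
t_c = 11/4 > 0 so v_max = 26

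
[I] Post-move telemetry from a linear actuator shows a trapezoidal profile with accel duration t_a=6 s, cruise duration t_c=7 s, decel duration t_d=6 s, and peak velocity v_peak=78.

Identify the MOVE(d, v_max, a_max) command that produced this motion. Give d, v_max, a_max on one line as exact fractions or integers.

d=1014 v_max=78 a_max=13

a_max = 78/6 = 13
d_a = ½·78·6 = 234; d_c = 78·7 = 546
d = 2·234 + 546 = 1014
t_c = 7 > 0 so v_max = 78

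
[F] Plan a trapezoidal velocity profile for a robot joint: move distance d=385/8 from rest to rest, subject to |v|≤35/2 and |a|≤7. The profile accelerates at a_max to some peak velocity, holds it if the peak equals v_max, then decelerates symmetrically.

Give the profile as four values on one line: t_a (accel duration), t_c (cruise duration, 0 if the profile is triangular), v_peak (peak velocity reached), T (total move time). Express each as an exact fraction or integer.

t_a=5/2 t_c=1/4 v_peak=35/2 T=21/4

(v_max)²/a_max = (35/2)²/7 = 175/4
385/8 ≥ 175/4 → trapezoidal
t_a = (35/2)/7 = 5/2; v_peak = 35/2
d_cruise = 385/8 − 175/4 = 35/8; t_c = (35/8)/(35/2) = 1/4
T = 2·5/2 + 1/4 = 21/4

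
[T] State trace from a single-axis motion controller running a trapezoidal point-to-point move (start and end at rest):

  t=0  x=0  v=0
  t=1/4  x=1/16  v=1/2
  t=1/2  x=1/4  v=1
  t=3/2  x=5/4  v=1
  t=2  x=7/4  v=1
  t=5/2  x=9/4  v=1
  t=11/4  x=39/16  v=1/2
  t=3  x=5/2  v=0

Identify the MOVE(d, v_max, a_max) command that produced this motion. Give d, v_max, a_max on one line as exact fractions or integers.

d=5/2 v_max=1 a_max=2

final state: t=3, x=5/2, v=0 → d = 5/2
a_max = (1/2−0)/(1/4−0) = 2
max v = 1 over t∈[1/2,5/2] → v_max = 1
check: 1·(1/2+2) = 5/2 ✓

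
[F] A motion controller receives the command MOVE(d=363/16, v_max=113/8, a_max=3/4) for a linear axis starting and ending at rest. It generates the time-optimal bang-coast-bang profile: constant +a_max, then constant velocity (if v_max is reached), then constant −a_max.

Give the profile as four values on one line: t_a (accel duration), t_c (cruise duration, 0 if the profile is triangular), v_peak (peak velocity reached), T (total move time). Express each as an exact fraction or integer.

(v_max)²/a_max = (113/8)²/(3/4) = 12769/48
363/16 < 12769/48 → triangular
v_peak = √(363/16·3/4) = √(1089/64) = 33/8
t_a = (33/8)/(3/4) = 11/2; t_c = 0
T = 2·11/2 = 11

t_a=11/2 t_c=0 v_peak=33/8 T=11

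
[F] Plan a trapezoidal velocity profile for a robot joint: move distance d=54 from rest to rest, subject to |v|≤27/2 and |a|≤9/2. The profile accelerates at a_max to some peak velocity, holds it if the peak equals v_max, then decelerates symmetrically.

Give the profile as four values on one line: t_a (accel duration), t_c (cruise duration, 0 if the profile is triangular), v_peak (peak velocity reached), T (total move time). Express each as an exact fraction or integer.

vₘ²/aₘ = (27/2)²/(9/2) = 81/2
54 ≥ 81/2 so v_max reached
t_a = (27/2)/(9/2) = 3; v_peak = 27/2
d_cruise = 54 − 81/2 = 27/2; t_c = (27/2)/(27/2) = 1
T = 2·3 + 1 = 7

t_a=3 t_c=1 v_peak=27/2 T=7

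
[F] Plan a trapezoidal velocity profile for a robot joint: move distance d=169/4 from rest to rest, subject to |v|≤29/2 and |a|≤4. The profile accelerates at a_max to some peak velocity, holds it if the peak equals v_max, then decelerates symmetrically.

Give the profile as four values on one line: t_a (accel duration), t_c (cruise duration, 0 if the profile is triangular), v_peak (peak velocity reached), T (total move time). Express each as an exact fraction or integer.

v_max²/a_max = (29/2)²/4 = 841/16
169/4 < 841/16 so t_c = 0
v_peak = √(169/4·4) = √169 = 13
t_a = 13/4; t_c = 0
T = 2·13/4 = 13/2

t_a=13/4 t_c=0 v_peak=13 T=13/2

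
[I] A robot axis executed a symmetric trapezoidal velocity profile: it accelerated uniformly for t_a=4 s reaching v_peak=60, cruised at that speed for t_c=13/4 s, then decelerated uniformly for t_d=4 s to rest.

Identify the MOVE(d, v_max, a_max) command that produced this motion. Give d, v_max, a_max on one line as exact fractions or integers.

a_max = 60/4 = 15
d_a = ½·60·4 = 120; d_c = 60·13/4 = 195
d = 2·120 + 195 = 435
t_c = 13/4 > 0 ⇒ limit active, v_max = 60

d=435 v_max=60 a_max=15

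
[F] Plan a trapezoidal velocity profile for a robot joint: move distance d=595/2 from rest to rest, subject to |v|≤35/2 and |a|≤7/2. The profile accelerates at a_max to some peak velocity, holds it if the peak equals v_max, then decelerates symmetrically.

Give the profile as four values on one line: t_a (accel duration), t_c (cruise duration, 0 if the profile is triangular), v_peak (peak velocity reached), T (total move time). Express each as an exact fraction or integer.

t_a=5 t_c=12 v_peak=35/2 T=22

vₘ²/aₘ = (35/2)²/(7/2) = 175/2
595/2 ≥ 175/2 → trapezoidal
t_a = (35/2)/(7/2) = 5; v_peak = 35/2
d_cruise = 595/2 − 175/2 = 210; t_c = 210/(35/2) = 12
T = 2·5 + 12 = 22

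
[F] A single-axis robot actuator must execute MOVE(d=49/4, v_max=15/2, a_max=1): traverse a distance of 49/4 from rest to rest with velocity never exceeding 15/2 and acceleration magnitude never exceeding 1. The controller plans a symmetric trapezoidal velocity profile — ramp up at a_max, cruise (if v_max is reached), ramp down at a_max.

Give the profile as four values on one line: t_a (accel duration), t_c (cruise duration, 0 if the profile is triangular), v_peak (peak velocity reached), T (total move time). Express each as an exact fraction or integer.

v_max²/a_max = (15/2)²/1 = 225/4
49/4 < 225/4 ⇒ no cruise
v_peak = √(49/4·1) = √(49/4) = 7/2
t_a = (7/2)/1 = 7/2; t_c = 0
T = 2·7/2 = 7

t_a=7/2 t_c=0 v_peak=7/2 T=7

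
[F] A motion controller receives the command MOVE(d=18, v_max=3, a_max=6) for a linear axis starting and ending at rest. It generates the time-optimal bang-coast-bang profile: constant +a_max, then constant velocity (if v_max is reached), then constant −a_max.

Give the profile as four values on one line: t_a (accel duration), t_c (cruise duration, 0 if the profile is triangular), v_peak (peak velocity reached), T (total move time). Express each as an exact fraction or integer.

vₘ²/aₘ = 3²/6 = 3/2
18 ≥ 3/2 ⇒ cruise phase
t_a = 3/6 = 1/2; v_peak = 3
d_cruise = 18 − 3/2 = 33/2; t_c = (33/2)/3 = 11/2
T = 2·1/2 + 11/2 = 13/2

t_a=1/2 t_c=11/2 v_peak=3 T=13/2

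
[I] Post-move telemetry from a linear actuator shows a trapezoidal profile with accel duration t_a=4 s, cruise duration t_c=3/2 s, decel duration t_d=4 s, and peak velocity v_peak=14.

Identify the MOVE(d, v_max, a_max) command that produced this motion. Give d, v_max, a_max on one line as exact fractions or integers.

d=77 v_max=14 a_max=7/2

a_max = 14/4 = 7/2
d_a = ½·14·4 = 28; d_c = 14·3/2 = 21
d = 2·28 + 21 = 77
t_c = 3/2 > 0 → v_max = v_peak = 14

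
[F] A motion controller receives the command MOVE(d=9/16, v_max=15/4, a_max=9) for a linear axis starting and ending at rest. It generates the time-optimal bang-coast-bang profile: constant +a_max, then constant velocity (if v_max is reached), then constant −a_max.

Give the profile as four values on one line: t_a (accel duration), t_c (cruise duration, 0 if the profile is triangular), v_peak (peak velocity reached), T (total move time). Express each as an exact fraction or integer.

t_a=1/4 t_c=0 v_peak=9/4 T=1/2

v_max²/a_max = (15/4)²/9 = 25/16
9/16 < 25/16 ⇒ no cruise
v_peak = √(9/16·9) = √(81/16) = 9/4
t_a = (9/4)/9 = 1/4; t_c = 0
T = 2·1/4 = 1/2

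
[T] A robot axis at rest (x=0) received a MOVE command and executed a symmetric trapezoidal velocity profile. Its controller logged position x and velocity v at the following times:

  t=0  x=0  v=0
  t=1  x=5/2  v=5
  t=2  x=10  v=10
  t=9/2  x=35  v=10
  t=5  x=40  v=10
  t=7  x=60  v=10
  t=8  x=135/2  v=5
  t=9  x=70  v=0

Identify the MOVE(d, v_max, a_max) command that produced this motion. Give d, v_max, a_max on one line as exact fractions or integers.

d=70 v_max=10 a_max=5

final state: t=9, x=70, v=0 → d = 70
a_max = (5−0)/(1−0) = 5
max v = 10 over t∈[2,7] → v_max = 10
check: 10·(2+5) = 70 ✓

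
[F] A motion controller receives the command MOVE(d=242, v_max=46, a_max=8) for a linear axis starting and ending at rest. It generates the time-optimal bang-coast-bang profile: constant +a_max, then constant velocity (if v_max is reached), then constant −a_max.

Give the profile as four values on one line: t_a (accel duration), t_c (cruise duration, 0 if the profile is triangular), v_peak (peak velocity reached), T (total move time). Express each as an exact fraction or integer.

v_max²/a_max = 46²/8 = 529/2
242 < 529/2 ⇒ no cruise
v_peak = √(242·8) = √1936 = 44
t_a = 44/8 = 11/2; t_c = 0
T = 2·11/2 = 11

t_a=11/2 t_c=0 v_peak=44 T=11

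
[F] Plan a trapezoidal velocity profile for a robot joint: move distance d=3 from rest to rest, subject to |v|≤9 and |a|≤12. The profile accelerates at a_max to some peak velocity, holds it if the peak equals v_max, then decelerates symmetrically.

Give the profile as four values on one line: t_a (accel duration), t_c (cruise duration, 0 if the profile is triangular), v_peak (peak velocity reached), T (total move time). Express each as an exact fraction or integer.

t_a=1/2 t_c=0 v_peak=6 T=1

(v_max)²/a_max = 9²/12 = 27/4
3 < 27/4 → triangular
v_peak = √(3·12) = √36 = 6
t_a = 6/12 = 1/2; t_c = 0
T = 2·1/2 = 1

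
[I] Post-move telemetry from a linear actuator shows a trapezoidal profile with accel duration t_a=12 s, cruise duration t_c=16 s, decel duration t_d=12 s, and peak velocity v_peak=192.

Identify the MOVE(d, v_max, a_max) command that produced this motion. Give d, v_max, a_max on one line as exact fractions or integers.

d=5376 v_max=192 a_max=16

a_max = 192/12 = 16
d_a = ½·192·12 = 1152; d_c = 192·16 = 3072
d = 2·1152 + 3072 = 5376
t_c = 16 > 0 → v_max = v_peak = 192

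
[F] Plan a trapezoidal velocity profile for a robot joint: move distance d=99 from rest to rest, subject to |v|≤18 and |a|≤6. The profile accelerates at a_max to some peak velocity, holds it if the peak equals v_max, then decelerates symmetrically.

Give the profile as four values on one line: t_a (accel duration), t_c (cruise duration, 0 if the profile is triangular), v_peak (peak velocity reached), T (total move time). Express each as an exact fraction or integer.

(v_max)²/a_max = 18²/6 = 54
99 ≥ 54 so v_max reached
t_a = 18/6 = 3; v_peak = 18
d_cruise = 99 − 54 = 45; t_c = 45/18 = 5/2
T = 2·3 + 5/2 = 17/2

t_a=3 t_c=5/2 v_peak=18 T=17/2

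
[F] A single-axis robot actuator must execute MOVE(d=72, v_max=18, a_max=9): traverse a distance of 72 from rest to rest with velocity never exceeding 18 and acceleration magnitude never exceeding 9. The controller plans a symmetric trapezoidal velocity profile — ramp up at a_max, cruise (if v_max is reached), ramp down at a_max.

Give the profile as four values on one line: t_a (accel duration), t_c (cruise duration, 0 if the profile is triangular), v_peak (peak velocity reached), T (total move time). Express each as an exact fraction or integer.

t_a=2 t_c=2 v_peak=18 T=6

(v_max)²/a_max = 18²/9 = 36
72 ≥ 36 so v_max reached
t_a = 18/9 = 2; v_peak = 18
d_cruise = 72 − 36 = 36; t_c = 36/18 = 2
T = 2·2 + 2 = 6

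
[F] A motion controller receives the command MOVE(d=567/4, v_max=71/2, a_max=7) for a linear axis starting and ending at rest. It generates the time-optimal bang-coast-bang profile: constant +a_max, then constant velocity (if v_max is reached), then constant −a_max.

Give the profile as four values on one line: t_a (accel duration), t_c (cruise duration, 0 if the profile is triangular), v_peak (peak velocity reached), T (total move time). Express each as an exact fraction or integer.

v_max²/a_max = (71/2)²/7 = 5041/28
567/4 < 5041/28 so t_c = 0
v_peak = √(567/4·7) = √(3969/4) = 63/2
t_a = (63/2)/7 = 9/2; t_c = 0
T = 2·9/2 = 9

t_a=9/2 t_c=0 v_peak=63/2 T=9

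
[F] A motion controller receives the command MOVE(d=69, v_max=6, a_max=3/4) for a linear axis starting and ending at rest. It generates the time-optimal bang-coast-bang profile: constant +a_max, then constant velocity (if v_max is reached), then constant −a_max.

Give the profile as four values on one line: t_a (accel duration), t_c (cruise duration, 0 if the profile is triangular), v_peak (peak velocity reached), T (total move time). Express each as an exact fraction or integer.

t_a=8 t_c=7/2 v_peak=6 T=39/2

(v_max)²/a_max = 6²/(3/4) = 48
69 ≥ 48 → trapezoidal
t_a = 6/(3/4) = 8; v_peak = 6
d_cruise = 69 − 48 = 21; t_c = 21/6 = 7/2
T = 2·8 + 7/2 = 39/2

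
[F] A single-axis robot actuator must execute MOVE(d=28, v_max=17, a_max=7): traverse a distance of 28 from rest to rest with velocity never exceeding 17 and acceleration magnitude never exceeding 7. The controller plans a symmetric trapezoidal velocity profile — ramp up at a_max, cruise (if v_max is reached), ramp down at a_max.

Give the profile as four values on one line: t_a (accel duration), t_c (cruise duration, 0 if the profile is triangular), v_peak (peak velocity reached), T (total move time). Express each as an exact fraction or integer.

vₘ²/aₘ = 17²/7 = 289/7
28 < 289/7 ⇒ no cruise
v_peak = √(28·7) = √196 = 14
t_a = 14/7 = 2; t_c = 0
T = 2·2 = 4

t_a=2 t_c=0 v_peak=14 T=4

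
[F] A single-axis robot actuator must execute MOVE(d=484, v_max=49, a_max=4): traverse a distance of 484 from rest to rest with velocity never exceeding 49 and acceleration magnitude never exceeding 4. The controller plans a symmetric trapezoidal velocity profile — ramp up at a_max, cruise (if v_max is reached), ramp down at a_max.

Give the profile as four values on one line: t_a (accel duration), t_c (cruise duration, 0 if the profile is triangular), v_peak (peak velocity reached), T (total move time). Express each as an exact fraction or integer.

t_a=11 t_c=0 v_peak=44 T=22

vₘ²/aₘ = 49²/4 = 2401/4
484 < 2401/4 → triangular
v_peak = √(484·4) = √1936 = 44
t_a = 44/4 = 11; t_c = 0
T = 2·11 = 22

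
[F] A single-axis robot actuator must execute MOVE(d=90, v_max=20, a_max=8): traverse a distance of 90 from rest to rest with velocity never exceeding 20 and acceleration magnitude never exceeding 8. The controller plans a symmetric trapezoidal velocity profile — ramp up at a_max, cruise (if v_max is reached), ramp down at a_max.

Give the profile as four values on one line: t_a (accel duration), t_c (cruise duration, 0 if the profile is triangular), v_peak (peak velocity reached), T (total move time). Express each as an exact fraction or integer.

t_a=5/2 t_c=2 v_peak=20 T=7

vₘ²/aₘ = 20²/8 = 50
90 ≥ 50 ⇒ cruise phase
t_a = 20/8 = 5/2; v_peak = 20
d_cruise = 90 − 50 = 40; t_c = 40/20 = 2
T = 2·5/2 + 2 = 7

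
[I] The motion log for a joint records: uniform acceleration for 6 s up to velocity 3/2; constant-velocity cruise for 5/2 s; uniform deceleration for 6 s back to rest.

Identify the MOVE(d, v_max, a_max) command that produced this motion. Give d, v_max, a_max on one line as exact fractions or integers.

d=51/4 v_max=3/2 a_max=1/4

a_max = (3/2)/6 = 1/4
d_a = ½·3/2·6 = 9/2; d_c = 3/2·5/2 = 15/4
d = 2·9/2 + 15/4 = 51/4
t_c = 5/2 > 0 so v_max = 3/2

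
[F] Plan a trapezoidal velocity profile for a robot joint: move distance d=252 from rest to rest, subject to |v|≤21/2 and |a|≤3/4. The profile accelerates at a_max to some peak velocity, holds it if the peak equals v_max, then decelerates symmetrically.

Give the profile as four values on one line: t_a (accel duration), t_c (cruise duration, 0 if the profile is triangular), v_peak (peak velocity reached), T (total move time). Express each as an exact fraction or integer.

t_a=14 t_c=10 v_peak=21/2 T=38

v_max²/a_max = (21/2)²/(3/4) = 147
252 ≥ 147 ⇒ cruise phase
t_a = (21/2)/(3/4) = 14; v_peak = 21/2
d_cruise = 252 − 147 = 105; t_c = 105/(21/2) = 10
T = 2·14 + 10 = 38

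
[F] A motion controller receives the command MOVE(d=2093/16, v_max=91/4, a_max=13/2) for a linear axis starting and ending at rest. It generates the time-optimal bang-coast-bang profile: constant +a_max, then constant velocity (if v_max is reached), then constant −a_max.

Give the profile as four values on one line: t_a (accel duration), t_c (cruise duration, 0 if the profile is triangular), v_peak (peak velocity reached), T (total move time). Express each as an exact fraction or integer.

vₘ²/aₘ = (91/4)²/(13/2) = 637/8
2093/16 ≥ 637/8 so v_max reached
t_a = (91/4)/(13/2) = 7/2; v_peak = 91/4
d_cruise = 2093/16 − 637/8 = 819/16; t_c = (819/16)/(91/4) = 9/4
T = 2·7/2 + 9/4 = 37/4

t_a=7/2 t_c=9/4 v_peak=91/4 T=37/4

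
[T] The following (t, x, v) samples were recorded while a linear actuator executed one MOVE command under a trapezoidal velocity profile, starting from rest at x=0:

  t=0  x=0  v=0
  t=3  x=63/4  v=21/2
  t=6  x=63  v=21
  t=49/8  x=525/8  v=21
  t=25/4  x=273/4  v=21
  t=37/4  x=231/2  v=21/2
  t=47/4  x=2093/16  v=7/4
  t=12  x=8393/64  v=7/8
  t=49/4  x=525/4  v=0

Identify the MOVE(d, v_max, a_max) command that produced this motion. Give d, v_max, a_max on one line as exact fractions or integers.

final state: t=49/4, x=525/4, v=0 → d = 525/4
a_max = (21/2−0)/(3−0) = 7/2
max v = 21 over t∈[6,25/4] → v_max = 21
check: 21·(6+1/4) = 525/4 ✓

d=525/4 v_max=21 a_max=7/2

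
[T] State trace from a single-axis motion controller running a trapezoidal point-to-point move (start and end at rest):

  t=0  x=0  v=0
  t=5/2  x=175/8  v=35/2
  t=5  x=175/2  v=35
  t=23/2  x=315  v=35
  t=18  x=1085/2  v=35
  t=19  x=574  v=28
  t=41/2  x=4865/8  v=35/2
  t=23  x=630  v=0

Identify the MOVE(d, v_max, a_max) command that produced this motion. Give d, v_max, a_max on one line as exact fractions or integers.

d=630 v_max=35 a_max=7

final state: t=23, x=630, v=0 → d = 630
a_max = (35/2−0)/(5/2−0) = 7
max v = 35 over t∈[5,18] → v_max = 35
check: 35·(5+13) = 630 ✓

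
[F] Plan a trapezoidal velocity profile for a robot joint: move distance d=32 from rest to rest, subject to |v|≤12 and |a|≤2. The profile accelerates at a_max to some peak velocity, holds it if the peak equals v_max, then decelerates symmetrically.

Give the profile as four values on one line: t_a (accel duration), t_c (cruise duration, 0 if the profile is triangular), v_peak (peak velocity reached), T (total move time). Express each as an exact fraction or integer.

v_max²/a_max = 12²/2 = 72
32 < 72 ⇒ no cruise
v_peak = √(32·2) = √64 = 8
t_a = 8/2 = 4; t_c = 0
T = 2·4 = 8

t_a=4 t_c=0 v_peak=8 T=8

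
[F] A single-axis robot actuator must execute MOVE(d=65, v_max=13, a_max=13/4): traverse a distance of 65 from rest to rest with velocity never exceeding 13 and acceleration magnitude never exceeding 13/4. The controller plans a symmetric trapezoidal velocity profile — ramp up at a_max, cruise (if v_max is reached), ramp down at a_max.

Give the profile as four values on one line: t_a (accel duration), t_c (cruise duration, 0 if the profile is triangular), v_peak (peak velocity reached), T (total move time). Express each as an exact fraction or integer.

t_a=4 t_c=1 v_peak=13 T=9

vₘ²/aₘ = 13²/(13/4) = 52
65 ≥ 52 so v_max reached
t_a = 13/(13/4) = 4; v_peak = 13
d_cruise = 65 − 52 = 13; t_c = 13/13 = 1
T = 2·4 + 1 = 9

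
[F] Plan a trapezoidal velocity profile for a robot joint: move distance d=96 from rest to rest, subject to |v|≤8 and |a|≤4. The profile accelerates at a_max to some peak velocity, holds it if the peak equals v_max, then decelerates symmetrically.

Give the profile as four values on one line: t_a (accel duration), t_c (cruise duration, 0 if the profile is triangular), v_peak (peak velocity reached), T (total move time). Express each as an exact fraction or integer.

t_a=2 t_c=10 v_peak=8 T=14

v_max²/a_max = 8²/4 = 16
96 ≥ 16 ⇒ cruise phase
t_a = 8/4 = 2; v_peak = 8
d_cruise = 96 − 16 = 80; t_c = 80/8 = 10
T = 2·2 + 10 = 14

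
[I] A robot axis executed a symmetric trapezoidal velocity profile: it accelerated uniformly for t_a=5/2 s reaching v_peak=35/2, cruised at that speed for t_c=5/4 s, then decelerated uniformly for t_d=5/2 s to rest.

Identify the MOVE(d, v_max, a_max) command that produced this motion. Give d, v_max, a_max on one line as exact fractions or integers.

a_max = (35/2)/(5/2) = 7
d_a = ½·35/2·5/2 = 175/8; d_c = 35/2·5/4 = 175/8
d = 2·175/8 + 175/8 = 525/8
t_c = 5/4 > 0 → v_max = v_peak = 35/2

d=525/8 v_max=35/2 a_max=7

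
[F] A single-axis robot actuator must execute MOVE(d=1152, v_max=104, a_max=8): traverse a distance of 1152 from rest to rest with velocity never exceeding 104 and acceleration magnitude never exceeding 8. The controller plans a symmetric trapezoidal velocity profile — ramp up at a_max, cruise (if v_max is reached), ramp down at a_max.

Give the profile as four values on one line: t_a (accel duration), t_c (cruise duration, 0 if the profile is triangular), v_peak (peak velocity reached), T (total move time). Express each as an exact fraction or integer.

t_a=12 t_c=0 v_peak=96 T=24

vₘ²/aₘ = 104²/8 = 1352
1152 < 1352 so t_c = 0
v_peak = √(1152·8) = √9216 = 96
t_a = 96/8 = 12; t_c = 0
T = 2·12 = 24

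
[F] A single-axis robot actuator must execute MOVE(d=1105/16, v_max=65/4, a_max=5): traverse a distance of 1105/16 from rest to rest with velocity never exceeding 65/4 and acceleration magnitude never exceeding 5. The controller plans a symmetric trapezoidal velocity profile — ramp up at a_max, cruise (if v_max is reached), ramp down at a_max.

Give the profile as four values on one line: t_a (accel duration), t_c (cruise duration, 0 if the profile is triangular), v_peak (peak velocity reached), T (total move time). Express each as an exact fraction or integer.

vₘ²/aₘ = (65/4)²/5 = 845/16
1105/16 ≥ 845/16 so v_max reached
t_a = (65/4)/5 = 13/4; v_peak = 65/4
d_cruise = 1105/16 − 845/16 = 65/4; t_c = (65/4)/(65/4) = 1
T = 2·13/4 + 1 = 15/2

t_a=13/4 t_c=1 v_peak=65/4 T=15/2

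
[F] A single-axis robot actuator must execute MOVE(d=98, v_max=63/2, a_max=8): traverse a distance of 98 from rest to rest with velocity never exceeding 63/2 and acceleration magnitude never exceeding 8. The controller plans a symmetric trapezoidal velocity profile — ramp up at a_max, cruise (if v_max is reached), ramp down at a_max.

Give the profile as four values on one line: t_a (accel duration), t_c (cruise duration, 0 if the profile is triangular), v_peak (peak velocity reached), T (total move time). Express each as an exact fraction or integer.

t_a=7/2 t_c=0 v_peak=28 T=7

(v_max)²/a_max = (63/2)²/8 = 3969/32
98 < 3969/32 ⇒ no cruise
v_peak = √(98·8) = √784 = 28
t_a = 28/8 = 7/2; t_c = 0
T = 2·7/2 = 7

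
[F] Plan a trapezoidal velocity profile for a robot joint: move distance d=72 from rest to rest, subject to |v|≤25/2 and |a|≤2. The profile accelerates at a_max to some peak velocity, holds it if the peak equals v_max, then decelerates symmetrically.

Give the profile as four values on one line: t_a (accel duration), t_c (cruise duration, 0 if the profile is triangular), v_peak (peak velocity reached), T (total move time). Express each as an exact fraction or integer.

t_a=6 t_c=0 v_peak=12 T=12

vₘ²/aₘ = (25/2)²/2 = 625/8
72 < 625/8 → triangular
v_peak = √(72·2) = √144 = 12
t_a = 12/2 = 6; t_c = 0
T = 2·6 = 12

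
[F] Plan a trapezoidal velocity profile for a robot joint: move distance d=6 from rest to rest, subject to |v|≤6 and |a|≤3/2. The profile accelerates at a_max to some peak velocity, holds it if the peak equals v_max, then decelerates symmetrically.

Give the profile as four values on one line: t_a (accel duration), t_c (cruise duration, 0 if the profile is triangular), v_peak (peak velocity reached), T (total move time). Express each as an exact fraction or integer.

t_a=2 t_c=0 v_peak=3 T=4

vₘ²/aₘ = 6²/(3/2) = 24
6 < 24 → triangular
v_peak = √(6·3/2) = √9 = 3
t_a = 3/(3/2) = 2; t_c = 0
T = 2·2 = 4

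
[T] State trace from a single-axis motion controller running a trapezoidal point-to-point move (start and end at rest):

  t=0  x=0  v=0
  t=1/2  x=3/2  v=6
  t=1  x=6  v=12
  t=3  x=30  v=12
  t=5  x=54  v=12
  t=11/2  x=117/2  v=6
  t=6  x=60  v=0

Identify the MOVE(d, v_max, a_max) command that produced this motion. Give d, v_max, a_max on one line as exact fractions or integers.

d=60 v_max=12 a_max=12

final state: t=6, x=60, v=0 → d = 60
a_max = (6−0)/(1/2−0) = 12
max v = 12 over t∈[1,5] → v_max = 12
check: 12·(1+4) = 60 ✓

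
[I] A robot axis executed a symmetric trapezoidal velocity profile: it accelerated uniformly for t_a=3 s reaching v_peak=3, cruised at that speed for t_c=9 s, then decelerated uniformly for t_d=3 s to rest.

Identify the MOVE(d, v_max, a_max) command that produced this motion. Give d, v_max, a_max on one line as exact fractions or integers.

a_max = 3/3 = 1
d_a = ½·3·3 = 9/2; d_c = 3·9 = 27
d = 2·9/2 + 27 = 36
t_c = 9 > 0 → v_max = v_peak = 3

d=36 v_max=3 a_max=1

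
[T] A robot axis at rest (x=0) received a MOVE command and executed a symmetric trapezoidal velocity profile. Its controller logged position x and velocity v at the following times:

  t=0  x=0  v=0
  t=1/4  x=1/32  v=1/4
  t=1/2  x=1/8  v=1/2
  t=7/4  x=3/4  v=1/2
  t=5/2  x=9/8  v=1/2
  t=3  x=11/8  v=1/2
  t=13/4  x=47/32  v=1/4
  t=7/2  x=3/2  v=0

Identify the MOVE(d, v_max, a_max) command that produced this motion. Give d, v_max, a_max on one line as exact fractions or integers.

d=3/2 v_max=1/2 a_max=1

final state: t=7/2, x=3/2, v=0 → d = 3/2
a_max = (1/4−0)/(1/4−0) = 1
max v = 1/2 over t∈[1/2,3] → v_max = 1/2
check: 1/2·(1/2+5/2) = 3/2 ✓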